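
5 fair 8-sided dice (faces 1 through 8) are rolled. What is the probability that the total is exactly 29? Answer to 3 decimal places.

0.036

There are 8^5 = 32768 equally likely outcomes.
The number of ordered 5-tuples from {1,…,8} summing to 29 is 1190.
P(sum = 29) = 1190/32768 = 595/16384 ≈ 0.036.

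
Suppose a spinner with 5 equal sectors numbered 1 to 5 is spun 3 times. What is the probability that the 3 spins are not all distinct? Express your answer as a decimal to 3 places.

0.520

P(all 3 different) = 5/5 · 4/5 · ··· · 3/5 ≈ 0.480.
P(at least two equal) = 1 − 0.480 = 0.520.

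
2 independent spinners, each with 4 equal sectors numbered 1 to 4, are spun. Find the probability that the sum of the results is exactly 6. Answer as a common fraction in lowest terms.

There are 4^2 = 16 equally likely outcomes.
The number of ordered 2-tuples from {1,…,4} summing to 6 is 3.
P(sum = 6) = 3/16.

3/16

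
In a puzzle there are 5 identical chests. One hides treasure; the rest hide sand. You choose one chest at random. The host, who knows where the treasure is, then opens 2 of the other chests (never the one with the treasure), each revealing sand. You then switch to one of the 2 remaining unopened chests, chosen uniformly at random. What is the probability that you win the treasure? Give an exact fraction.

Your original chest holds the treasure with probability 1/5, so the other 4 collectively hold it with probability 4/5.
The host can always find 2 empty chests to open, so the reveals don't change that 4/5; it is now spread over the 2 remaining unopened chests.
P(win by switching) = (4/5) · (1/2) = 2/5.

2/5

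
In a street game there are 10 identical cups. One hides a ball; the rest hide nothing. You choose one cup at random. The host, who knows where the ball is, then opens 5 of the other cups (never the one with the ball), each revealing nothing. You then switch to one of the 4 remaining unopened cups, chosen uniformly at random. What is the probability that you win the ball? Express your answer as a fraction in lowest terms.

9/40

Your original cup holds the ball with probability 1/10, so the other 9 collectively hold it with probability 9/10.
The host can always find 5 empty cups to open, so the reveals don't change that 9/10; it is now spread over the 4 remaining unopened cups.
P(win by switching) = (9/10) · (1/4) = 9/40.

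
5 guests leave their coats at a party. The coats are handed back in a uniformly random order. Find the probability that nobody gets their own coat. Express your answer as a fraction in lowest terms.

11/30

This is the derangement probability: permutations of 5 with no fixed point.
D(5) = 5! · (1 − 1/1! + 1/2! − ··· + (−1)^5/5!) = 44.
P = 44/120 = 11/30.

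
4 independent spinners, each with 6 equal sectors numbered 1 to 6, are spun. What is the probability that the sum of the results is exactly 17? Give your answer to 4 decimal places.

There are 6^4 = 1296 equally likely outcomes.
The number of ordered 4-tuples from {1,…,6} summing to 17 is 104.
P(sum = 17) = 104/1296 = 13/162 ≈ 0.0802.

0.0802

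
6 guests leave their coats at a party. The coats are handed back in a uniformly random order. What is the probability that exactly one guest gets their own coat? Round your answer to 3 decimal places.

Choose which one is fixed: C(6,1) = 6 ways.
The remaining 5 must have no fixed point: D(5) = 44.
P = 6·44/720 = 11/30 ≈ 0.367.

0.367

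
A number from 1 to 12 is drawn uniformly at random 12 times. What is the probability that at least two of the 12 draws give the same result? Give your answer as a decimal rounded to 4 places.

0.9999

P(all 12 different) = 12/12 · 11/12 · ··· · 1/12 ≈ 0.0001.
P(at least two equal) = 1 − 0.0001 = 0.9999.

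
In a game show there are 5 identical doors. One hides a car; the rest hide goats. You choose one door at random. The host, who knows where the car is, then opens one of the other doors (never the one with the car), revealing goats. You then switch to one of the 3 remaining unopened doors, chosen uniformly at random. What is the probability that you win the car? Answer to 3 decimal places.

0.267

Your original door holds the car with probability 1/5, so the other 4 collectively hold it with probability 4/5.
The host can always find an empty door to open, so this doesn't change that 4/5; it is now spread over the 3 remaining unopened doors.
P(win by switching) = (4/5) · (1/3) = 4/15 ≈ 0.267.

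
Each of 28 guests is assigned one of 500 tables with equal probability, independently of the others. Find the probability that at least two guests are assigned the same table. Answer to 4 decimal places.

0.5371

It's easier to compute the probability that all 28 are distinct.
P(all distinct) = 500/500 · 499/500 · ··· · 473/500 ≈ 0.4629.
So the probability of at least one match is 1 − 0.4629 = 0.5371.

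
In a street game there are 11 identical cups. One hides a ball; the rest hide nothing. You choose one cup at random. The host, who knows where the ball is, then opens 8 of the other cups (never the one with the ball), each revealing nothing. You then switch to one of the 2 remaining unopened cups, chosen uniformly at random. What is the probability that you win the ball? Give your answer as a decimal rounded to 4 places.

0.4545

Your original cup holds the ball with probability 1/11, so the other 10 collectively hold it with probability 10/11.
The host can always find 8 empty cups to open, so the reveals don't change that 10/11; it is now spread over the 2 remaining unopened cups.
P(win by switching) = (10/11) · (1/2) = 5/11 ≈ 0.4545.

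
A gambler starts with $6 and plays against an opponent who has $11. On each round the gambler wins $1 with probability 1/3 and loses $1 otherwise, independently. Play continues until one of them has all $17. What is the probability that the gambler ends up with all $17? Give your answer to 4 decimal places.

Let r = q/p = (2/3)/(1/3) = 2. The recurrence P(i) = p·P(i+1) + q·P(i−1) with P(0)=0, P(17)=1 gives P(i) = (1 − r^i)/(1 − r^17).
P(6) = (1 − (2)^6) / (1 − (2)^17) = 63/131071 ≈ 0.0005.

0.0005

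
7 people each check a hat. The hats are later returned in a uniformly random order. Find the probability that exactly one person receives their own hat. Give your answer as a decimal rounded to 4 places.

Choose which one is fixed: C(7,1) = 7 ways.
The remaining 6 must have no fixed point: D(6) = 265.
P = 7·265/5040 = 53/144 ≈ 0.3681.

0.3681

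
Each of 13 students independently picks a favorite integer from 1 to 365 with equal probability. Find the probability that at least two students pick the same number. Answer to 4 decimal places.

It's easier to compute the probability that all 13 are distinct.
P(all distinct) = 365/365 · 364/365 · ··· · 353/365 ≈ 0.8056.
So the probability of at least one match is 1 − 0.8056 = 0.1944.

0.1944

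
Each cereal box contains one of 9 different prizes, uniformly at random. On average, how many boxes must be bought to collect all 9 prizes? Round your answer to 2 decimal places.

25.46

After i distinct types are collected, each trial gives a new one with probability (9−i)/9, so the expected wait for the next new type is 9/(9−i).
E = 9/9 + 9/8 + 9/7 + 9/6 + 9/5 + 9/4 + 9/3 + 9/2 + 9/1 = 7129/280 ≈ 25.46.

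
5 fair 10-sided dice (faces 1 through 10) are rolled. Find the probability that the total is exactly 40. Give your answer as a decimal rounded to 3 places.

There are 10^5 = 100000 equally likely outcomes.
The number of ordered 5-tuples from {1,…,10} summing to 40 is 996.
P(sum = 40) = 996/100000 = 249/25000 ≈ 0.010.

0.010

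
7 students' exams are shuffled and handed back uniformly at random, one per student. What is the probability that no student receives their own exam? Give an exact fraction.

This is the derangement probability: permutations of 7 with no fixed point.
D(7) = 7! · (1 − 1/1! + 1/2! − ··· + (−1)^7/7!) = 1854.
P = 1854/5040 = 103/280.

103/280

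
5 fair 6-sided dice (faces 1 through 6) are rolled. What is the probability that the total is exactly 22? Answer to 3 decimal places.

0.054

There are 6^5 = 7776 equally likely outcomes.
The number of ordered 5-tuples from {1,…,6} summing to 22 is 420.
P(sum = 22) = 420/7776 = 35/648 ≈ 0.054.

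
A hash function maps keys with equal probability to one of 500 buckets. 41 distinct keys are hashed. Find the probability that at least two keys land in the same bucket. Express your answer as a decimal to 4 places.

It's easier to compute the probability that all 41 are distinct.
P(all distinct) = 500/500 · 499/500 · ··· · 460/500 ≈ 0.1852.
So the probability of at least one match is 1 − 0.1852 = 0.8148.

0.8148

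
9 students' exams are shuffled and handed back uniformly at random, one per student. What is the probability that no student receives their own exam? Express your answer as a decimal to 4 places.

This is the derangement probability: permutations of 9 with no fixed point.
D(9) = 9! · (1 − 1/1! + 1/2! − ··· + (−1)^9/9!) = 133496.
P = 133496/362880 = 16687/45360 ≈ 0.3679.

0.3679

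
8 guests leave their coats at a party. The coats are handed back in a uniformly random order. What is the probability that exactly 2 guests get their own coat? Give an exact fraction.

53/288

Choose which 2 of the 8 are fixed: C(8,2) = 28 ways.
The remaining 6 must have no fixed point: D(6) = 265.
P = 28·265/40320 = 53/288.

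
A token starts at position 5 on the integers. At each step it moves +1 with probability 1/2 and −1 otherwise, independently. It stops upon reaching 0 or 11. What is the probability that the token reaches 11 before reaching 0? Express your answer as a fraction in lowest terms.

5/11

With a fair step, P(i) = ½P(i−1) + ½P(i+1) with P(0)=0, P(11)=1 has the linear solution P(i) = i/11.
P(5) = 5/11.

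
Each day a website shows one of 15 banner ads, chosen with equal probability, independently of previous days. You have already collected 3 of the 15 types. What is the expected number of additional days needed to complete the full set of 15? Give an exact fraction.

Starting from 3 distinct types, each trial gives a new one with probability (15−i)/15 when i types are held, so the wait for the next new type is 15/(15−i).
E = 15/12 + 15/11 + 15/10 + 15/9 + 15/8 + 15/7 + 15/6 + 15/5 + 15/4 + 15/3 + 15/2 + 15/1 = 86021/1848.

86021/1848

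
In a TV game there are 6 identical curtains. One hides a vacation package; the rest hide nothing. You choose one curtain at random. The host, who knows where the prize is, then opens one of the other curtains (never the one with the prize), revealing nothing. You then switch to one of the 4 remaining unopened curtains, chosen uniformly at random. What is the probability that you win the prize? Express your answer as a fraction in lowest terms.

Your original curtain holds the prize with probability 1/6, so the other 5 collectively hold it with probability 5/6.
The host can always find an empty curtain to open, so this doesn't change that 5/6; it is now spread over the 4 remaining unopened curtains.
P(win by switching) = (5/6) · (1/4) = 5/24.

5/24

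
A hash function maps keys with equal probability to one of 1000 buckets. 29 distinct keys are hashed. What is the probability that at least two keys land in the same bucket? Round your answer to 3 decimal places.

It's easier to compute the probability that all 29 are distinct.
P(all distinct) = 1000/1000 · 999/1000 · ··· · 972/1000 ≈ 0.664.
So the probability of at least one match is 1 − 0.664 = 0.336.

0.336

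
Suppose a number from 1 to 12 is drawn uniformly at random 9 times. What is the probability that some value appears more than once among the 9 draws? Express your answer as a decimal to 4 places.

0.9845

P(all 9 different) = 12/12 · 11/12 · ··· · 4/12 ≈ 0.0155.
P(at least two equal) = 1 − 0.0155 = 0.9845.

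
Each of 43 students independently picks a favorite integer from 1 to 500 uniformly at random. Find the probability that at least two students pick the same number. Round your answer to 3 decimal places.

0.844

It's easier to compute the probability that all 43 are distinct.
P(all distinct) = 500/500 · 499/500 · ··· · 458/500 ≈ 0.156.
So the probability of at least one match is 1 − 0.156 = 0.844.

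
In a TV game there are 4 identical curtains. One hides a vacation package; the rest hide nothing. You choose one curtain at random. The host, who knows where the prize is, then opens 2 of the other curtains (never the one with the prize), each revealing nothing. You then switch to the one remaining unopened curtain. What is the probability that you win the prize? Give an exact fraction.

Your original curtain holds the prize with probability 1/4, so the other 3 collectively hold it with probability 3/4.
The host can always find 2 empty curtains to open, so the reveals don't change that 3/4; it is now spread over the 1 remaining unopened curtain.
P(win by switching) = (3/4) · (1/1) = 3/4.

3/4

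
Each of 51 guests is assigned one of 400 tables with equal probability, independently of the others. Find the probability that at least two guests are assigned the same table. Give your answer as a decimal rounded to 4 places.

0.9642

It's easier to compute the probability that all 51 are distinct.
P(all distinct) = 400/400 · 399/400 · ··· · 350/400 ≈ 0.0358.
So the probability of at least one match is 1 − 0.0358 = 0.9642.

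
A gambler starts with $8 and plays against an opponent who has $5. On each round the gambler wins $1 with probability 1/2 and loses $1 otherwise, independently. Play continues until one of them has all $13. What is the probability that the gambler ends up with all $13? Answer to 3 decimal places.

With a fair step, P(i) = ½P(i−1) + ½P(i+1) with P(0)=0, P(13)=1 has the linear solution P(i) = i/13.
P(8) = 8/13 ≈ 0.615.

0.615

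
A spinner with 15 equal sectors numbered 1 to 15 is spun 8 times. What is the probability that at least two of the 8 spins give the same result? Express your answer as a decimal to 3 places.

P(all 8 different) = 15/15 · 14/15 · ··· · 8/15 ≈ 0.101.
P(at least two equal) = 1 − 0.101 = 0.899.

0.899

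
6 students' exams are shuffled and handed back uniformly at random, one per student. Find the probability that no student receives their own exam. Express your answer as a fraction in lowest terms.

53/144

This is the derangement probability: permutations of 6 with no fixed point.
D(6) = 6! · (1 − 1/1! + 1/2! − ··· + (−1)^6/6!) = 265.
P = 265/720 = 53/144.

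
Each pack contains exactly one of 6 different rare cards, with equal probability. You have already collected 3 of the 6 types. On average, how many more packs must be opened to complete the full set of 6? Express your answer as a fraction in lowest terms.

11

Starting from 3 distinct types, each trial gives a new one with probability (6−i)/6 when i types are held, so the wait for the next new type is 6/(6−i).
E = 6/3 + 6/2 + 6/1 = 11.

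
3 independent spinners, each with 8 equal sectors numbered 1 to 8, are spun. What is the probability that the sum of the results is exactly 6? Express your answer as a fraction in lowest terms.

There are 8^3 = 512 equally likely outcomes.
The number of ordered 3-tuples from {1,…,8} summing to 6 is 10.
P(sum = 6) = 10/512 = 5/256.

5/256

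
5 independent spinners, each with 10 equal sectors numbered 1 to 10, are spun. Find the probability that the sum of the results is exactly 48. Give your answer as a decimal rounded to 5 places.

0.00015

There are 10^5 = 100000 equally likely outcomes.
The number of ordered 5-tuples from {1,…,10} summing to 48 is 15.
P(sum = 48) = 15/100000 = 3/20000 ≈ 0.00015.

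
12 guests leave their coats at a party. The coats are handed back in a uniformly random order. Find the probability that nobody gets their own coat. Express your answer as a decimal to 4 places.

0.3679

This is the derangement probability: permutations of 12 with no fixed point.
D(12) = 12! · (1 − 1/1! + 1/2! − ··· + (−1)^12/12!) = 176214841.
P = 176214841/479001600 = 16019531/43545600 ≈ 0.3679.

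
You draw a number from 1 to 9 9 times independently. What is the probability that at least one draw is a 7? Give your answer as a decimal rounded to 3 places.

0.654

P(no draw is a 7) = (8/9)^9 ≈ 0.346.
P(at least one) = 1 − 0.346 = 0.654.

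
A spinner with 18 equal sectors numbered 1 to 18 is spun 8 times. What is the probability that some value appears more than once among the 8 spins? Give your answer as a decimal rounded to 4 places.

0.8399

P(all 8 different) = 18/18 · 17/18 · ··· · 11/18 ≈ 0.1601.
P(at least two equal) = 1 − 0.1601 = 0.8399.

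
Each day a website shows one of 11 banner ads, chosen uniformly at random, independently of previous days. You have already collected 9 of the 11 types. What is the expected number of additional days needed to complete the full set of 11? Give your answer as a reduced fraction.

33/2

Starting from 9 distinct types, each trial gives a new one with probability (11−i)/11 when i types are held, so the wait for the next new type is 11/(11−i).
E = 11/2 + 11/1 = 33/2.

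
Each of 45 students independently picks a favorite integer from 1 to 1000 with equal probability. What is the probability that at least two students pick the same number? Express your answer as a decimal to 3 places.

It's easier to compute the probability that all 45 are distinct.
P(all distinct) = 1000/1000 · 999/1000 · ··· · 956/1000 ≈ 0.366.
So the probability of at least one match is 1 − 0.366 = 0.634.

0.634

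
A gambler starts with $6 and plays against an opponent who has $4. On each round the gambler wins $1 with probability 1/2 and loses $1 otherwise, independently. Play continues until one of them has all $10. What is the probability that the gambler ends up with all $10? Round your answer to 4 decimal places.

With a fair step, P(i) = ½P(i−1) + ½P(i+1) with P(0)=0, P(10)=1 has the linear solution P(i) = i/10.
P(6) = 6/10 = 3/5 ≈ 0.6000.

0.6000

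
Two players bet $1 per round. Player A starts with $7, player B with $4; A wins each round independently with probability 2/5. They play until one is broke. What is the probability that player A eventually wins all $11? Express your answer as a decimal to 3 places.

Let r = q/p = (3/5)/(2/5) = 3/2. The recurrence P(i) = p·P(i+1) + q·P(i−1) with P(0)=0, P(11)=1 gives P(i) = (1 − r^i)/(1 − r^11).
P(7) = (1 − (3/2)^7) / (1 − (3/2)^11) = 32944/175099 ≈ 0.188.

0.188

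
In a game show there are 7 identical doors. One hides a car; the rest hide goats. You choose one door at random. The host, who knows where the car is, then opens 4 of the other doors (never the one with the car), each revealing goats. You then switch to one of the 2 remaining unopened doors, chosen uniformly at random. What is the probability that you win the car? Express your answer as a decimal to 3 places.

0.429

Your original door holds the car with probability 1/7, so the other 6 collectively hold it with probability 6/7.
The host can always find 4 empty doors to open, so the reveals don't change that 6/7; it is now spread over the 2 remaining unopened doors.
P(win by switching) = (6/7) · (1/2) = 3/7 ≈ 0.429.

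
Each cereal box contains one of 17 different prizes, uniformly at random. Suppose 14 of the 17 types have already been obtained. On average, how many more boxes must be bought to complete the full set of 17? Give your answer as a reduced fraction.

Starting from 14 distinct types, each trial gives a new one with probability (17−i)/17 when i types are held, so the wait for the next new type is 17/(17−i).
E = 17/3 + 17/2 + 17/1 = 187/6.

187/6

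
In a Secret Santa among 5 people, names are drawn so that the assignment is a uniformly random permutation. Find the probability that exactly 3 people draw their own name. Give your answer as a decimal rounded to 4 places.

0.0833

Choose which 3 of the 5 are fixed: C(5,3) = 10 ways.
The remaining 2 must have no fixed point: D(2) = 1.
P = 10·1/120 = 1/12 ≈ 0.0833.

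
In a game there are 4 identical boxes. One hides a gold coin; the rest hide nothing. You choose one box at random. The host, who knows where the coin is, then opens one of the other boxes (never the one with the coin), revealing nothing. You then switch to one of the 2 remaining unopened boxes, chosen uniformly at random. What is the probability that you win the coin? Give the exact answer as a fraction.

3/8

Your original box holds the coin with probability 1/4, so the other 3 collectively hold it with probability 3/4.
The host can always find an empty box to open, so this doesn't change that 3/4; it is now spread over the 2 remaining unopened boxes.
P(win by switching) = (3/4) · (1/2) = 3/8.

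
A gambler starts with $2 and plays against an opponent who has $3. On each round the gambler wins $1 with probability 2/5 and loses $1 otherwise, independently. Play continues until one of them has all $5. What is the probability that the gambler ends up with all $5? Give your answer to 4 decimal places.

0.1896

Let r = q/p = (3/5)/(2/5) = 3/2. The recurrence P(i) = p·P(i+1) + q·P(i−1) with P(0)=0, P(5)=1 gives P(i) = (1 − r^i)/(1 − r^5).
P(2) = (1 − (3/2)^2) / (1 − (3/2)^5) = 40/211 ≈ 0.1896.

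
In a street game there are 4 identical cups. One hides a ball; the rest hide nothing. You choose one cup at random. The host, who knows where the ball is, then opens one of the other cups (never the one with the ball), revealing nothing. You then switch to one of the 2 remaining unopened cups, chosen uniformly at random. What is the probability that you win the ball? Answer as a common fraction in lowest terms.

3/8

Your original cup holds the ball with probability 1/4, so the other 3 collectively hold it with probability 3/4.
The host can always find an empty cup to open, so this doesn't change that 3/4; it is now spread over the 2 remaining unopened cups.
P(win by switching) = (3/4) · (1/2) = 3/8.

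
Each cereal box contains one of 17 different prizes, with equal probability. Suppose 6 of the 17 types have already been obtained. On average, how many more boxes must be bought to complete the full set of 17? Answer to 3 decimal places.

51.338

Starting from 6 distinct types, each trial gives a new one with probability (17−i)/17 when i types are held, so the wait for the next new type is 17/(17−i).
E = 17/11 + 17/10 + 17/9 + 17/8 + 17/7 + 17/6 + 17/5 + 17/4 + 17/3 + 17/2 + 17/1 = 1423087/27720 ≈ 51.338.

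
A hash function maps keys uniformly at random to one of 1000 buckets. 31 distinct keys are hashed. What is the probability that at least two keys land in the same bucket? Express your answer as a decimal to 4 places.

It's easier to compute the probability that all 31 are distinct.
P(all distinct) = 1000/1000 · 999/1000 · ··· · 970/1000 ≈ 0.6251.
So the probability of at least one match is 1 − 0.6251 = 0.3749.

0.3749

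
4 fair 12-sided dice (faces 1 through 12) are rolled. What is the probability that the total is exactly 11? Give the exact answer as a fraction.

There are 12^4 = 20736 equally likely outcomes.
The number of ordered 4-tuples from {1,…,12} summing to 11 is 120.
P(sum = 11) = 120/20736 = 5/864.

5/864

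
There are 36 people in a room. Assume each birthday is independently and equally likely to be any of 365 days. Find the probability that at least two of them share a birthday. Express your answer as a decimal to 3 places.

It's easier to compute the probability that all 36 are distinct.
P(all distinct) = 365/365 · 364/365 · ··· · 330/365 ≈ 0.168.
So the probability of at least one match is 1 − 0.168 = 0.832.

0.832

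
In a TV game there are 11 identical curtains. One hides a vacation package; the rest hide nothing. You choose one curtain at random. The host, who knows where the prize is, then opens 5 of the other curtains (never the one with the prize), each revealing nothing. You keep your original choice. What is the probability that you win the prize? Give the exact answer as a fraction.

1/11

The host can always open 5 empty curtains regardless of your choice, so the reveals give no information about your original curtain.
P(win by staying) = 1/11.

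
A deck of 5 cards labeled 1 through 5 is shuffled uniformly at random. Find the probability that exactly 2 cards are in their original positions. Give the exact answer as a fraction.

1/6

Choose which 2 of the 5 are fixed: C(5,2) = 10 ways.
The remaining 3 must have no fixed point: D(3) = 2.
P = 10·2/120 = 1/6.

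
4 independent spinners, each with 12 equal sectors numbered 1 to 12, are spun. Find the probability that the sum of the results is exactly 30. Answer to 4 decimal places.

0.0479

There are 12^4 = 20736 equally likely outcomes.
The number of ordered 4-tuples from {1,…,12} summing to 30 is 994.
P(sum = 30) = 994/20736 = 497/10368 ≈ 0.0479.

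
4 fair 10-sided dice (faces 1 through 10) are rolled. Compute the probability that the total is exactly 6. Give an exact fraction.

1/1000

There are 10^4 = 10000 equally likely outcomes.
The number of ordered 4-tuples from {1,…,10} summing to 6 is 10.
P(sum = 6) = 10/10000 = 1/1000.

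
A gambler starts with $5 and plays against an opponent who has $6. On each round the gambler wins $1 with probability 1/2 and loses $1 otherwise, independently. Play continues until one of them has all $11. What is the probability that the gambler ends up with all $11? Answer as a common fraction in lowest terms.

With a fair step, P(i) = ½P(i−1) + ½P(i+1) with P(0)=0, P(11)=1 has the linear solution P(i) = i/11.
P(5) = 5/11.

5/11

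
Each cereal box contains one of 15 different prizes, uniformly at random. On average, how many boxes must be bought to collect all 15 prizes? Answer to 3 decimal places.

After i distinct types are collected, each trial gives a new one with probability (15−i)/15, so the expected wait for the next new type is 15/(15−i).
E = 15/15 + 15/14 + 15/13 + 15/12 + 15/11 + 15/10 + 15/9 + 15/8 + 15/7 + 15/6 + 15/5 + 15/4 + 15/3 + 15/2 + 15/1 = 1195757/24024 ≈ 49.773.

49.773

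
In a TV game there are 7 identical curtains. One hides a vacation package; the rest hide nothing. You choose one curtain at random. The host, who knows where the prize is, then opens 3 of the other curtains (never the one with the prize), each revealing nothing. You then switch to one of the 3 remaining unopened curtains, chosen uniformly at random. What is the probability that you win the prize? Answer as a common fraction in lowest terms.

2/7

Your original curtain holds the prize with probability 1/7, so the other 6 collectively hold it with probability 6/7.
The host can always find 3 empty curtains to open, so the reveals don't change that 6/7; it is now spread over the 3 remaining unopened curtains.
P(win by switching) = (6/7) · (1/3) = 2/7.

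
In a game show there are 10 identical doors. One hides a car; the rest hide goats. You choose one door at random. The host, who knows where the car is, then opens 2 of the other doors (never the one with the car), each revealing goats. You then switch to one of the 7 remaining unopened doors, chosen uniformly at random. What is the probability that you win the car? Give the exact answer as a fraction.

9/70

Your original door holds the car with probability 1/10, so the other 9 collectively hold it with probability 9/10.
The host can always find 2 empty doors to open, so the reveals don't change that 9/10; it is now spread over the 7 remaining unopened doors.
P(win by switching) = (9/10) · (1/7) = 9/70.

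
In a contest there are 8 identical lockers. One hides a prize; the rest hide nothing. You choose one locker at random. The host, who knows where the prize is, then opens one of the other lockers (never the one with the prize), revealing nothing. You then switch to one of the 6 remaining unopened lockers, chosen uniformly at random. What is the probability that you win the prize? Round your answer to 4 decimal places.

Your original locker holds the prize with probability 1/8, so the other 7 collectively hold it with probability 7/8.
The host can always find an empty locker to open, so this doesn't change that 7/8; it is now spread over the 6 remaining unopened lockers.
P(win by switching) = (7/8) · (1/6) = 7/48 ≈ 0.1458.

0.1458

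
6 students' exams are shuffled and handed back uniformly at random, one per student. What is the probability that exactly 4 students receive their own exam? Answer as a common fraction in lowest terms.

Choose which 4 of the 6 are fixed: C(6,4) = 15 ways.
The remaining 2 must have no fixed point: D(2) = 1.
P = 15·1/720 = 1/48.

1/48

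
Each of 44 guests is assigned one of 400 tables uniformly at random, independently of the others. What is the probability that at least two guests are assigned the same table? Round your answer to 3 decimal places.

0.914

It's easier to compute the probability that all 44 are distinct.
P(all distinct) = 400/400 · 399/400 · ··· · 357/400 ≈ 0.086.
So the probability of at least one match is 1 − 0.086 = 0.914.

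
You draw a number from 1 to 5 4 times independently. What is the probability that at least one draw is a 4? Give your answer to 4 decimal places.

0.5904

P(no draw is a 4) = (4/5)^4 ≈ 0.4096.
P(at least one) = 1 − 0.4096 = 0.5904.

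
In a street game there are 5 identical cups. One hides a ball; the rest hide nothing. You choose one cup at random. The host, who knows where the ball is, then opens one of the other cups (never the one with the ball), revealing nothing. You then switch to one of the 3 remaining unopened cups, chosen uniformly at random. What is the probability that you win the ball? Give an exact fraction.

Your original cup holds the ball with probability 1/5, so the other 4 collectively hold it with probability 4/5.
The host can always find an empty cup to open, so this doesn't change that 4/5; it is now spread over the 3 remaining unopened cups.
P(win by switching) = (4/5) · (1/3) = 4/15.

4/15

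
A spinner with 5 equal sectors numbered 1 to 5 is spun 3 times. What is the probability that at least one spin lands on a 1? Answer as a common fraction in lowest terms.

61/125

P(no spin lands on a 1) = (4/5)^3 = 64/125.
P(at least one) = 1 − 64/125 = 61/125.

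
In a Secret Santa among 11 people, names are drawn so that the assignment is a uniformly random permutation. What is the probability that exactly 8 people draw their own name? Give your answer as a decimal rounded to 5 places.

Choose which 8 of the 11 are fixed: C(11,8) = 165 ways.
The remaining 3 must have no fixed point: D(3) = 2.
P = 165·2/39916800 = 1/120960 ≈ 0.00001.

0.00001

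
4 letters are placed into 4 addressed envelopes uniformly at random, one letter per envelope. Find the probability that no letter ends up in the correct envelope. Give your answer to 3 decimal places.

This is the derangement probability: permutations of 4 with no fixed point.
D(4) = 4! · (1 − 1/1! + 1/2! − ··· + (−1)^4/4!) = 9.
P = 9/24 = 3/8 ≈ 0.375.

0.375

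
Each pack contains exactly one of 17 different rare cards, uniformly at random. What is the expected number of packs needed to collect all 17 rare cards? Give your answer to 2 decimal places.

58.47

After i distinct types are collected, each trial gives a new one with probability (17−i)/17, so the expected wait for the next new type is 17/(17−i).
E = 17/17 + 17/16 + 17/15 + 17/14 + 17/13 + 17/12 + 17/11 + 17/10 + 17/9 + 17/8 + 17/7 + 17/6 + 17/5 + 17/4 + 17/3 + 17/2 + 17/1 = 42142223/720720 ≈ 58.47.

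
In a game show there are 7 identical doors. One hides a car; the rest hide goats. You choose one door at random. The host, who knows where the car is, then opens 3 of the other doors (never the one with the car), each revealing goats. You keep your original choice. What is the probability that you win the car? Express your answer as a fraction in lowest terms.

1/7

The host can always open 3 empty doors regardless of your choice, so the reveals give no information about your original door.
P(win by staying) = 1/7.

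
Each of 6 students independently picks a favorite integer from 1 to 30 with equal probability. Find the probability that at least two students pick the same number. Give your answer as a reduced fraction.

It's easier to compute the probability that all 6 are distinct.
P(all distinct) = 30/30 · 29/30 · ··· · 25/30 = 2639/4500.
So the probability of at least one match is 1 − 2639/4500 = 1861/4500.

1861/4500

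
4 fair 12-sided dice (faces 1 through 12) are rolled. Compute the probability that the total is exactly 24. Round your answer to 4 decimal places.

There are 12^4 = 20736 equally likely outcomes.
The number of ordered 4-tuples from {1,…,12} summing to 24 is 1111.
P(sum = 24) = 1111/20736 ≈ 0.0536.

0.0536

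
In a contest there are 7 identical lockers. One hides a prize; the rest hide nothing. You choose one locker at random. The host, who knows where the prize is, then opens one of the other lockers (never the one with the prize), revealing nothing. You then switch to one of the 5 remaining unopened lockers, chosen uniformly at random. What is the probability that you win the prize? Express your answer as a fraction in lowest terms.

Your original locker holds the prize with probability 1/7, so the other 6 collectively hold it with probability 6/7.
The host can always find an empty locker to open, so this doesn't change that 6/7; it is now spread over the 5 remaining unopened lockers.
P(win by switching) = (6/7) · (1/5) = 6/35.

6/35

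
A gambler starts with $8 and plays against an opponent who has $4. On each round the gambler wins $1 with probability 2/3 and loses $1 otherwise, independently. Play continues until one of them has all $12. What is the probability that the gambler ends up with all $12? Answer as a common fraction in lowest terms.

272/273

Let r = q/p = (1/3)/(2/3) = 1/2. The recurrence P(i) = p·P(i+1) + q·P(i−1) with P(0)=0, P(12)=1 gives P(i) = (1 − r^i)/(1 − r^12).
P(8) = (1 − (1/2)^8) / (1 − (1/2)^12) = 272/273.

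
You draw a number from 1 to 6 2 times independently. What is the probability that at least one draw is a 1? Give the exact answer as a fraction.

P(no draw is a 1) = (5/6)^2 = 25/36.
P(at least one) = 1 − 25/36 = 11/36.

11/36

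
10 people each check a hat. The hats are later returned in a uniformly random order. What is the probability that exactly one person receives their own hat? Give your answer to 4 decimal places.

0.3679

Choose which one is fixed: C(10,1) = 10 ways.
The remaining 9 must have no fixed point: D(9) = 133496.
P = 10·133496/3628800 = 16687/45360 ≈ 0.3679.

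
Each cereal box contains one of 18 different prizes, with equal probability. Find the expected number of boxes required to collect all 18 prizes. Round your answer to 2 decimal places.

After i distinct types are collected, each trial gives a new one with probability (18−i)/18, so the expected wait for the next new type is 18/(18−i).
E = 18/18 + 18/17 + 18/16 + 18/15 + 18/14 + 18/13 + 18/12 + 18/11 + 18/10 + 18/9 + 18/8 + 18/7 + 18/6 + 18/5 + 18/4 + 18/3 + 18/2 + 18/1 = 42822903/680680 ≈ 62.91.

62.91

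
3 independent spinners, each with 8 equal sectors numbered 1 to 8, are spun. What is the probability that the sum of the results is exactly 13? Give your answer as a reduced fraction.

3/32

There are 8^3 = 512 equally likely outcomes.
The number of ordered 3-tuples from {1,…,8} summing to 13 is 48.
P(sum = 13) = 48/512 = 3/32.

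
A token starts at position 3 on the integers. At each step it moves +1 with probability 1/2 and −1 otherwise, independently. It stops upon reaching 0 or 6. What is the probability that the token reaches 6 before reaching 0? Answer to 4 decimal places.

0.5000

With a fair step, P(i) = ½P(i−1) + ½P(i+1) with P(0)=0, P(6)=1 has the linear solution P(i) = i/6.
P(3) = 3/6 = 1/2 ≈ 0.5000.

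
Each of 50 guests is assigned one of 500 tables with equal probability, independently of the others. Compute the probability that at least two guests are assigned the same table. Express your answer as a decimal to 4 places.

It's easier to compute the probability that all 50 are distinct.
P(all distinct) = 500/500 · 499/500 · ··· · 451/500 ≈ 0.0793.
So the probability of at least one match is 1 − 0.0793 = 0.9207.

0.9207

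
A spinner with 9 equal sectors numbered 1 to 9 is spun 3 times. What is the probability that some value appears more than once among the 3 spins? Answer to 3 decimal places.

P(all 3 different) = 9/9 · 8/9 · ··· · 7/9 ≈ 0.691.
P(at least two equal) = 1 − 0.691 = 0.309.

0.309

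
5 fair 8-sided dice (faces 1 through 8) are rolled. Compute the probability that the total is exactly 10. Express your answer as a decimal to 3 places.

0.004

There are 8^5 = 32768 equally likely outcomes.
The number of ordered 5-tuples from {1,…,8} summing to 10 is 126.
P(sum = 10) = 126/32768 = 63/16384 ≈ 0.004.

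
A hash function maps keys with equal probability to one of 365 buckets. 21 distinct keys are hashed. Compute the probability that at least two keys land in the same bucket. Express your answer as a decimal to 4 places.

It's easier to compute the probability that all 21 are distinct.
P(all distinct) = 365/365 · 364/365 · ··· · 345/365 ≈ 0.5563.
So the probability of at least one match is 1 − 0.5563 = 0.4437.

0.4437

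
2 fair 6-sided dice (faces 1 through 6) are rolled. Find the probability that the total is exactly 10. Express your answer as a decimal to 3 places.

0.083

There are 6^2 = 36 equally likely outcomes.
The number of ordered 2-tuples from {1,…,6} summing to 10 is 3.
P(sum = 10) = 3/36 = 1/12 ≈ 0.083.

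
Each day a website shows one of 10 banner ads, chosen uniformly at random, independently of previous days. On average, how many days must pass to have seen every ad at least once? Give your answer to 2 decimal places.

After i distinct types are collected, each trial gives a new one with probability (10−i)/10, so the expected wait for the next new type is 10/(10−i).
E = 10/10 + 10/9 + 10/8 + 10/7 + 10/6 + 10/5 + 10/4 + 10/3 + 10/2 + 10/1 = 7381/252 ≈ 29.29.

29.29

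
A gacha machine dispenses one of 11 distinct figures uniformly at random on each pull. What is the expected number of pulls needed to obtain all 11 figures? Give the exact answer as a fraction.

After i distinct types are collected, each trial gives a new one with probability (11−i)/11, so the expected wait for the next new type is 11/(11−i).
E = 11/11 + 11/10 + 11/9 + 11/8 + 11/7 + 11/6 + 11/5 + 11/4 + 11/3 + 11/2 + 11/1 = 83711/2520.

83711/2520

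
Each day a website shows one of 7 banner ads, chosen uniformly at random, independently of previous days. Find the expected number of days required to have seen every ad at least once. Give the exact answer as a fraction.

After i distinct types are collected, each trial gives a new one with probability (7−i)/7, so the expected wait for the next new type is 7/(7−i).
E = 7/7 + 7/6 + 7/5 + 7/4 + 7/3 + 7/2 + 7/1 = 363/20.

363/20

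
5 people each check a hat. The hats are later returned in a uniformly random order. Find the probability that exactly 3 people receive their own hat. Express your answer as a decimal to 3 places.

Choose which 3 of the 5 are fixed: C(5,3) = 10 ways.
The remaining 2 must have no fixed point: D(2) = 1.
P = 10·1/120 = 1/12 ≈ 0.083.

0.083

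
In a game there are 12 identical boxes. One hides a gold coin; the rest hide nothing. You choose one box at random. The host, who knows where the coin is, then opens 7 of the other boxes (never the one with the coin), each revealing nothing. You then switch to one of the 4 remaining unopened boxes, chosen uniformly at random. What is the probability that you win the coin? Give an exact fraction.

Your original box holds the coin with probability 1/12, so the other 11 collectively hold it with probability 11/12.
The host can always find 7 empty boxes to open, so the reveals don't change that 11/12; it is now spread over the 4 remaining unopened boxes.
P(win by switching) = (11/12) · (1/4) = 11/48.

11/48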